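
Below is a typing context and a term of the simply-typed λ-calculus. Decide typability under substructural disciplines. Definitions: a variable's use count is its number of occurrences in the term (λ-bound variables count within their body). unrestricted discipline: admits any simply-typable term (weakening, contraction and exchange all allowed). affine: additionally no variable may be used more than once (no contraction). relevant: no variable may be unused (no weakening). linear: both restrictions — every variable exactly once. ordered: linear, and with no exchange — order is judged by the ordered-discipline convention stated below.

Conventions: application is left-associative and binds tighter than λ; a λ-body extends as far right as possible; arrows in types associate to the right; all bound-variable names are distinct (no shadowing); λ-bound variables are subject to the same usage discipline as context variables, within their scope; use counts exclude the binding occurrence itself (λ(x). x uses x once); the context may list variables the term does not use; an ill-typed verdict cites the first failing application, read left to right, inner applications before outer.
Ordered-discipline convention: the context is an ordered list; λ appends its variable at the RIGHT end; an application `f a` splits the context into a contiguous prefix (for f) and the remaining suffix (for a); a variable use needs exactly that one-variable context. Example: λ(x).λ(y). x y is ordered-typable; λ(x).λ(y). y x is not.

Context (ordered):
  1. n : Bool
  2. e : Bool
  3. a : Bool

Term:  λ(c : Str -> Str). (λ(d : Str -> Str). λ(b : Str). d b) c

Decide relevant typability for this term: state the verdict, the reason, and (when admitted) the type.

no — needs weakening: n, e, a unused
counts: n: 0×; e: 0×; a: 0×; c (λ-bound): 1×; d (λ-bound): 1×; b (λ-bound): 1×
left-to-right use order: d, b, c
typing: ✓ — (Str -> Str) -> Str -> Str
across the five disciplines: ordered ✗, linear ✗, affine ✓, relevant ✗, unrestricted ✓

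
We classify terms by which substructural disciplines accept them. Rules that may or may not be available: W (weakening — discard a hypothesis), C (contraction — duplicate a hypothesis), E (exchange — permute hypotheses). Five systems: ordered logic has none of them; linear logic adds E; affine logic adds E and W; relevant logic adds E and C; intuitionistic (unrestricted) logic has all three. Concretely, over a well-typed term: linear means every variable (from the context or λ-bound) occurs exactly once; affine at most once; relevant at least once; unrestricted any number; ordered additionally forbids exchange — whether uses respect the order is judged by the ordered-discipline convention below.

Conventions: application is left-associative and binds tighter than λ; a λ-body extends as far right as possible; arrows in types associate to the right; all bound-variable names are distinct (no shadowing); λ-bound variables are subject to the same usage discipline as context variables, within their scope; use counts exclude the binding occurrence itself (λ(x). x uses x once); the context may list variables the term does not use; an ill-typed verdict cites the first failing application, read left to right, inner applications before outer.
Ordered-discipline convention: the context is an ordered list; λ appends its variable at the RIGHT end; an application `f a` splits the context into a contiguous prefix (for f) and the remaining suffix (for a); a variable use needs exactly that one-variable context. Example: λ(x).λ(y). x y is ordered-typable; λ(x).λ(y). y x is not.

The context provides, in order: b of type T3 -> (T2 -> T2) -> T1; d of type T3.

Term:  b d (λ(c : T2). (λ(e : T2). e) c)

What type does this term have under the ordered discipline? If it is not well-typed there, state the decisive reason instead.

term : T1
counts: b: 1×; d: 1×; c (bound): 1×; e (bound): 1×
uses in reading order: b, d, e, c
typing: the term checks, with type T1
across the five disciplines: ordered ✓ | linear ✓ | affine ✓ | relevant ✓ | unrestricted ✓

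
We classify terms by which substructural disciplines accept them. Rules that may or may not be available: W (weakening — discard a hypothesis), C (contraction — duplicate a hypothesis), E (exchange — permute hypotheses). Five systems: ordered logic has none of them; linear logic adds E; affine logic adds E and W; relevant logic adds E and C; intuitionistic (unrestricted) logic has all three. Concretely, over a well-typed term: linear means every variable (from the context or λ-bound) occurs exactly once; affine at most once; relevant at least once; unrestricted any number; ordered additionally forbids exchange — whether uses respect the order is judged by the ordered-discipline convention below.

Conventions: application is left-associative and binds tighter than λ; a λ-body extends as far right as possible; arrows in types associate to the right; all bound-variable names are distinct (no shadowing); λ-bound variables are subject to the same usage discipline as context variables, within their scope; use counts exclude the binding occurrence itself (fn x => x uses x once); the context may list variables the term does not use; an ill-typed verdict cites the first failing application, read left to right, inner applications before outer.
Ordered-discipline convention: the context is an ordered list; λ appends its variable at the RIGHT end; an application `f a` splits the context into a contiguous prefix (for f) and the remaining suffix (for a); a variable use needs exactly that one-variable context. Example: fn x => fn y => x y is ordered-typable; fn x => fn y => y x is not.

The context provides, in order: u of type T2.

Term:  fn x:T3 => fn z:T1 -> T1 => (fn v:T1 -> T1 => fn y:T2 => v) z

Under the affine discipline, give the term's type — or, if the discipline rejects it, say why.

term : T3 -> (T1 -> T1) -> T2 -> T1 -> T1
variable uses: u: 0×, x (bound): 0×, z (bound): 1×, v (bound): 1×, y (bound): 0×
order of uses: v, z
typing: well-typed at T3 -> (T1 -> T1) -> T2 -> T1 -> T1
across the five disciplines: ordered ✗; linear ✗; affine ✓; relevant ✗; unrestricted ✓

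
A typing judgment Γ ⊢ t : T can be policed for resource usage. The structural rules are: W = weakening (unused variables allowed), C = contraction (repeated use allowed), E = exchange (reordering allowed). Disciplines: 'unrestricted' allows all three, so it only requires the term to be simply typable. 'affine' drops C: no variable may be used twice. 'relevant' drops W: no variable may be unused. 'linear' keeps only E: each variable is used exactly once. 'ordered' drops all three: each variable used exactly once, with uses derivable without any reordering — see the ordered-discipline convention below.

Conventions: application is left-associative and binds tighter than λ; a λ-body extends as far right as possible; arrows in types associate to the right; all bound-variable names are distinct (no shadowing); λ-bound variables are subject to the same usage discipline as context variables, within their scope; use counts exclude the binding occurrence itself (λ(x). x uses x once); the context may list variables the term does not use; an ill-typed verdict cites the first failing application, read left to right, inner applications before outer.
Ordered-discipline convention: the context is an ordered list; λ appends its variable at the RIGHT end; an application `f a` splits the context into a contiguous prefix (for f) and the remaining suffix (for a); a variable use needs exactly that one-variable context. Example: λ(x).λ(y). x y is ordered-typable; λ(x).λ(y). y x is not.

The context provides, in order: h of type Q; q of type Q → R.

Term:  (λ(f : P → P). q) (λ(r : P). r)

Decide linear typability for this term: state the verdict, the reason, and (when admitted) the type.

no — h, f never used (weakening)
use counts: h: 0×; q: 1×; f (bound): 0×; r (bound): 1×
left-to-right use order: q, r
typing: ✓ — Q → R
all disciplines: ordered ✗; linear ✗; affine ✓; relevant ✗; unrestricted ✓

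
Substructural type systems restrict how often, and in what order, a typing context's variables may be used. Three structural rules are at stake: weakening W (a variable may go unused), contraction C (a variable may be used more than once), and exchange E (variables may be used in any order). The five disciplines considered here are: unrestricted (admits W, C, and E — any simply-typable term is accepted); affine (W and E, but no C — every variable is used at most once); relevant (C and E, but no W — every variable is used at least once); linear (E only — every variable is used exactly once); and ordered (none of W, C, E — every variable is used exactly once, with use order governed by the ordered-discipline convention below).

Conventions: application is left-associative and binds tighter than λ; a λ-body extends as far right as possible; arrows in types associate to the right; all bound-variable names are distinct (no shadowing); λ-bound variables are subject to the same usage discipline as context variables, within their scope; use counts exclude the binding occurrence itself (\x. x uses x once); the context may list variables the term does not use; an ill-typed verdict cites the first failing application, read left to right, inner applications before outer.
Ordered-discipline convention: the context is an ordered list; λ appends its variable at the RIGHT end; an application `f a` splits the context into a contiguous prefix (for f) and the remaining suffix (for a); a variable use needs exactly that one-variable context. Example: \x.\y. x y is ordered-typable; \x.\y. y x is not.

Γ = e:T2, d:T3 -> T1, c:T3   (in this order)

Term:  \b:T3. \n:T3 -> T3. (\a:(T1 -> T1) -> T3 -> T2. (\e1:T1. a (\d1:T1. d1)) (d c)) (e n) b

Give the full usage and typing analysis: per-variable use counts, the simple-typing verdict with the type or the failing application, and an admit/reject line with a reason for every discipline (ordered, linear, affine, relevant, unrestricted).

counts: e: 1×; d: 1×; c: 1×; b [bound]: 1×; n [bound]: 1×; a [bound]: 1×; e1 [bound]: 0×; d1 [bound]: 1×
use order (left to right): a, d1, d, c, e, n, b
typing: ill-typed: non-arrow in function slot: T2
ordered ✗ (the type mismatch rejects it)
linear ✗ (not simply typable)
affine ✗ (fails simple typing)
relevant ✗ (a type mismatch blocks all five)
unrestricted ✗ (the type mismatch rejects it)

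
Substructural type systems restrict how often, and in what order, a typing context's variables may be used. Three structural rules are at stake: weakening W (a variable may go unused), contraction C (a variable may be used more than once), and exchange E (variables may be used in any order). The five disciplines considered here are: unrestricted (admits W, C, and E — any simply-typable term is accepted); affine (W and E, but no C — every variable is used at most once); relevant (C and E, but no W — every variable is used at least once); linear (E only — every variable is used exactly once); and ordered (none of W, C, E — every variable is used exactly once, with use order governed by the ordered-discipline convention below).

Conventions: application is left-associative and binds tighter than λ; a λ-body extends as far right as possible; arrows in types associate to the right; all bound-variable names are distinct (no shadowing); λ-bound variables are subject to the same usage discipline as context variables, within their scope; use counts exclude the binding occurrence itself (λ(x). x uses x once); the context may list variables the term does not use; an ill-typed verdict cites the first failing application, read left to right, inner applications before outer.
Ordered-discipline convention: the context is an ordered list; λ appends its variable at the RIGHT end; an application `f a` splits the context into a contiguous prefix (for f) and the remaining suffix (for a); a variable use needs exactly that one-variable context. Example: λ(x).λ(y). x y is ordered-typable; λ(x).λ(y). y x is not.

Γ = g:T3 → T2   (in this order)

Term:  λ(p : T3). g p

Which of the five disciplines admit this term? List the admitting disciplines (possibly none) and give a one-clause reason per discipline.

admitted by: ordered, linear, affine, relevant, unrestricted
usage: g ×1, p (bound) ×1
uses in reading order: g, p
typing: well-typed — term : T3 → T2
ordered: ✓, g, p once each; derivable with no W/C/E
linear: ✓, each of g, p used exactly once
affine: ✓, no duplicate uses among g, p
relevant: ✓, none of g, p goes unused
unrestricted: ✓, typability at T3 → T2 is all that's needed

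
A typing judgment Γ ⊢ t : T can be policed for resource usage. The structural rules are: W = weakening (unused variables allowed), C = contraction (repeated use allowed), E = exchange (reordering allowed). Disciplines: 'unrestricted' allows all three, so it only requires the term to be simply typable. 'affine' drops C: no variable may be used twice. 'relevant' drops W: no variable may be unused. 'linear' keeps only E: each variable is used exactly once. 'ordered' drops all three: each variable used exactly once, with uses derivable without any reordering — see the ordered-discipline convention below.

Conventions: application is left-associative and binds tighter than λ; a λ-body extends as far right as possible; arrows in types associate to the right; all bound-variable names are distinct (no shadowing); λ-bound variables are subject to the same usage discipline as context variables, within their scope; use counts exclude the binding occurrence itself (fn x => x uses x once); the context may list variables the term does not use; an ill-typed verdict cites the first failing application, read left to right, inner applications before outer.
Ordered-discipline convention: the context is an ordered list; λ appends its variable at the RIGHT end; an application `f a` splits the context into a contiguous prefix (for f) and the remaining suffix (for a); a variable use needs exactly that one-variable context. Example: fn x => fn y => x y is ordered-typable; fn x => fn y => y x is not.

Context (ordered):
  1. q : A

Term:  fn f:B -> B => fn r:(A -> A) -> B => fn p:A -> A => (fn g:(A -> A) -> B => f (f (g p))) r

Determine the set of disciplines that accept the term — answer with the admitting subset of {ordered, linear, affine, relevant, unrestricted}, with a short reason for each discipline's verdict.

admitted in: unrestricted
variable uses: q: 0; f (bound): 2; r (bound): 1; p (bound): 1; g (bound): 1
use order (left to right): f, f, g, p, r
typing: the term checks, with type (B -> B) -> ((A -> A) -> B) -> (A -> A) -> B
ordered ✗ (needs contraction — f ×2; q never used (weakening))
linear ✗ (needs contraction — f ×2; q never used (weakening))
affine ✗ (needs contraction — f ×2)
relevant ✗ (q never used (weakening))
unrestricted ✓ (type-checks ((B -> B) -> ((A -> A) -> B) -> (A -> A) -> B) and nothing is barred)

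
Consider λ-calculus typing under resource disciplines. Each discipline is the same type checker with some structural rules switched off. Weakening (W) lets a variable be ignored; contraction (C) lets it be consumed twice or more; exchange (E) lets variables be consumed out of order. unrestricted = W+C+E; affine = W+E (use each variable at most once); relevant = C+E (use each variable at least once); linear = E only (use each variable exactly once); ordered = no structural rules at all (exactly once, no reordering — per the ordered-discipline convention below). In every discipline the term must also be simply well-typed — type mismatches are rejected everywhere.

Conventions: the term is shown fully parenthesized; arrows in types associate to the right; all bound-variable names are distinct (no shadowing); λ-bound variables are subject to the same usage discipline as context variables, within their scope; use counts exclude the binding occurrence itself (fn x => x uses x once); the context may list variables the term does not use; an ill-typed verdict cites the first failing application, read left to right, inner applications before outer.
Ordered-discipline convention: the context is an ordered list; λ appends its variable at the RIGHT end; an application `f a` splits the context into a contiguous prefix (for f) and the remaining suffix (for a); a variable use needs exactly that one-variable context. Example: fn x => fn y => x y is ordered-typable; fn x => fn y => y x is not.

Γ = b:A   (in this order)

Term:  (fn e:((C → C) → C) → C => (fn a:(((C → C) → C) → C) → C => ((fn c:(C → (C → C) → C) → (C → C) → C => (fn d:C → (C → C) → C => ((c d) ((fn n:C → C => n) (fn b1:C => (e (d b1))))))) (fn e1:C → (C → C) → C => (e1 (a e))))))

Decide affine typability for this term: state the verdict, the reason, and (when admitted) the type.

no — needs contraction — e ×2, d ×2
usage: b=0; e (λ-bound)=2; a (λ-bound)=1; c (λ-bound)=1; d (λ-bound)=2; n (λ-bound)=1; b1 (λ-bound)=1; e1 (λ-bound)=1
uses in reading order: c, d, n, e, d, b1, e1, a, e
typing: the term checks, with type (((C → C) → C) → C) → ((((C → C) → C) → C) → C) → (C → (C → C) → C) → C
per-discipline verdicts: ordered ✗ · linear ✗ · affine ✗ · relevant ✗ · unrestricted ✓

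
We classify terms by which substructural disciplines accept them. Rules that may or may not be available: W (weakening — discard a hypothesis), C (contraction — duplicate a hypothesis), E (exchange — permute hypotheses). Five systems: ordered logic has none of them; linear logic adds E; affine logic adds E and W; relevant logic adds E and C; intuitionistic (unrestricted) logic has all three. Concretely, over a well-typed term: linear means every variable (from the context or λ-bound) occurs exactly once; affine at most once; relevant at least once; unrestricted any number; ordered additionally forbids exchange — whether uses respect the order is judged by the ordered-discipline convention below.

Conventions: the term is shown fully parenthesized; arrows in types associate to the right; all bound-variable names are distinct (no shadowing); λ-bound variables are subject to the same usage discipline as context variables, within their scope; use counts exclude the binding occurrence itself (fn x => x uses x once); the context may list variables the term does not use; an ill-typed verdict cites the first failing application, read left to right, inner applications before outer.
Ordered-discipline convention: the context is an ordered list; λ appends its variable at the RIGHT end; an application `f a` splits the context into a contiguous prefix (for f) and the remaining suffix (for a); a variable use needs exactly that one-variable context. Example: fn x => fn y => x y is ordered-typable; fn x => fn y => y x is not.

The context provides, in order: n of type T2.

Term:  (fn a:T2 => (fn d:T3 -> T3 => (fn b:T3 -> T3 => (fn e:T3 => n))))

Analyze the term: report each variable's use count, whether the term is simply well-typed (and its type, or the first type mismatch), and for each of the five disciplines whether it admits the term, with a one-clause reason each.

use counts: n: 1; a [bound]: 0; d [bound]: 0; b [bound]: 0; e [bound]: 0
order of uses: n
typing: the term checks, with type T2 -> (T3 -> T3) -> (T3 -> T3) -> T3 -> T2
ordered: ✗, needs weakening: a, d, b, e unused
linear: ✗, needs weakening: a, d, b, e unused
affine: ✓, no duplicate uses among n, a, d, b, e
relevant: ✗, needs weakening: a, d, b, e unused
unrestricted: ✓, type-checks (T2 -> (T3 -> T3) -> (T3 -> T3) -> T3 -> T2) and nothing is barred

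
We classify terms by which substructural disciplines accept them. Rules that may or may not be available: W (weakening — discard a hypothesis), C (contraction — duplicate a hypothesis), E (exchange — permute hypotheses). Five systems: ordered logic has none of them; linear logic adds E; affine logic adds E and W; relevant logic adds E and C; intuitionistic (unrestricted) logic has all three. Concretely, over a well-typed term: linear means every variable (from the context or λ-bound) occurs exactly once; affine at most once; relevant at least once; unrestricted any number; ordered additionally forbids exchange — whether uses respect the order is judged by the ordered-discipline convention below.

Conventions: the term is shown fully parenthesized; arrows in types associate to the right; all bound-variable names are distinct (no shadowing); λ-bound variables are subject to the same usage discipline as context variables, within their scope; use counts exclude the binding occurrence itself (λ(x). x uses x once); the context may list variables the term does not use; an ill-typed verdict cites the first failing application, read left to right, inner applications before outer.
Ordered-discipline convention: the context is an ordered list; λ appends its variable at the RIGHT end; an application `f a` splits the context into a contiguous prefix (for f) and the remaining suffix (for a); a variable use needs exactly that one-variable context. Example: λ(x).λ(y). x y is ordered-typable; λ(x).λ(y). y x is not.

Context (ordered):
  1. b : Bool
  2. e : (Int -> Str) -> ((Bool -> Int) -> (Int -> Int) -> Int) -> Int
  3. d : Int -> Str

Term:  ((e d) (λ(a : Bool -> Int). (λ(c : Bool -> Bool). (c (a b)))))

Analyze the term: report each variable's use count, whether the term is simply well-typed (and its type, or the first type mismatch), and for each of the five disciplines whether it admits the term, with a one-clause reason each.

variable uses: b ×1, e ×1, d ×1, a [bound] ×1, c [bound] ×1
use order (left to right): e, d, c, a, b
typing: ill-typed: an application expects Bool but receives Int
ordered ✗ (the type mismatch rejects it)
linear ✗ (not simply typable)
affine ✗ (fails simple typing)
relevant ✗ (a type mismatch blocks all five)
unrestricted ✗ (the type mismatch rejects it)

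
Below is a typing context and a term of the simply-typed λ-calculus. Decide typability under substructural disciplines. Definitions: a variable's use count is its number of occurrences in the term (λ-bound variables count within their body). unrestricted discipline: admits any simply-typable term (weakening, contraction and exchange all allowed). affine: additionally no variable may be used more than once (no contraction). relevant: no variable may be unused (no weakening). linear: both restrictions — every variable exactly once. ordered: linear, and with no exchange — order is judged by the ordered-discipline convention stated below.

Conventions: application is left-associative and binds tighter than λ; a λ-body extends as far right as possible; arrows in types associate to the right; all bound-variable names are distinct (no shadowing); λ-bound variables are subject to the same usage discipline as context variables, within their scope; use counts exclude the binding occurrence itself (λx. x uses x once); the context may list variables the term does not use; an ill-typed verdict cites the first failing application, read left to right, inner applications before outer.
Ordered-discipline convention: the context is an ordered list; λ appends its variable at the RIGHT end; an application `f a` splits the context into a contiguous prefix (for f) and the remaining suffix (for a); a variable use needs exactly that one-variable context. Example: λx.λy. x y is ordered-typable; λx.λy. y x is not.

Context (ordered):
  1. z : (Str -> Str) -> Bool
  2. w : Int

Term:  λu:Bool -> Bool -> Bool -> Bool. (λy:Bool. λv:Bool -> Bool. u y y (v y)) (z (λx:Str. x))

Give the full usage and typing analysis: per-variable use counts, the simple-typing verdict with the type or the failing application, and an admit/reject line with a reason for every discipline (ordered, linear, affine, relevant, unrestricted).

use counts: z ×1, w ×0, u [bound] ×1, y [bound] ×3, v [bound] ×1, x [bound] ×1
left-to-right use order: u, y, y, v, y, z, x
typing: ✓ — (Bool -> Bool -> Bool -> Bool) -> (Bool -> Bool) -> Bool
ordered ✗ (uses contraction: y ×3; w left unused)
linear ✗ (uses contraction: y ×3; w left unused)
affine ✗ (uses contraction: y ×3)
relevant ✗ (w left unused)
unrestricted ✓ (typability at (Bool -> Bool -> Bool -> Bool) -> (Bool -> Bool) -> Bool is all that's needed)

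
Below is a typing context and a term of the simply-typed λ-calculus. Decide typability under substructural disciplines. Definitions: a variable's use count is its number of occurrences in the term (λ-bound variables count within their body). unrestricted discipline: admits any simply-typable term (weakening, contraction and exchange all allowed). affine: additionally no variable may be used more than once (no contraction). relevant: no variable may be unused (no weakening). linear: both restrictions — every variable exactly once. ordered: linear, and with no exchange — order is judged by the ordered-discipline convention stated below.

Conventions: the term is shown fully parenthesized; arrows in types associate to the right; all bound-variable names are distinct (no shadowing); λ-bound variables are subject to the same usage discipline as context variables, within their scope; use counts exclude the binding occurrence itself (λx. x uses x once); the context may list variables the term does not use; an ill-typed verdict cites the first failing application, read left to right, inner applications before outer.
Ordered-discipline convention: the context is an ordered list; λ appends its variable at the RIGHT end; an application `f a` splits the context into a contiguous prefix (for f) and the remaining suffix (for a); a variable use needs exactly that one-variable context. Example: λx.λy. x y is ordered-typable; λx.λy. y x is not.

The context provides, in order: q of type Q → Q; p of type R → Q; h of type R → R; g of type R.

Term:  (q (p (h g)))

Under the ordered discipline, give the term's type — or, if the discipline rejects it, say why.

term : Q
counts: q: 1×; p: 1×; h: 1×; g: 1×
order of uses: q, p, h, g
typing: well-typed at Q
per-discipline verdicts: ordered ✓ · linear ✓ · affine ✓ · relevant ✓ · unrestricted ✓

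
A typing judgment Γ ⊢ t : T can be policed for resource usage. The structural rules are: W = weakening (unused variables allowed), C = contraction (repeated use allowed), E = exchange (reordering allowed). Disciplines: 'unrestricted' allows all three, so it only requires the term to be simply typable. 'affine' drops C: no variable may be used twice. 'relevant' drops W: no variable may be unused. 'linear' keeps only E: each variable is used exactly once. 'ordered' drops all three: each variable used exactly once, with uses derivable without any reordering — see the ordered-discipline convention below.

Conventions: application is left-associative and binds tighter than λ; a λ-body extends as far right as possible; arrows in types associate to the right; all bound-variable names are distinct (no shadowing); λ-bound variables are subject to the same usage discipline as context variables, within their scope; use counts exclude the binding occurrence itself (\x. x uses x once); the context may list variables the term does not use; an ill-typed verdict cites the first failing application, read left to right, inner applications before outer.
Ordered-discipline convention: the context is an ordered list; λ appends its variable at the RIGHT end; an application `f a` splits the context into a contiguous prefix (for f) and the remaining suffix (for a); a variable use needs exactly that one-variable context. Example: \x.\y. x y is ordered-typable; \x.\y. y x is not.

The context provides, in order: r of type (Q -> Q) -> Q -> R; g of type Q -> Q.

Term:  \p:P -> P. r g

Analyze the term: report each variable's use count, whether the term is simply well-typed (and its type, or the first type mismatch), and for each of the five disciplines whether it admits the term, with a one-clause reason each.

use counts: r: 1×; g: 1×; p (λ-bound): 0×
uses in reading order: r, g
typing: ✓ — (P -> P) -> Q -> R
ordered ✗ (p left unused)
linear ✗ (p left unused)
affine ✓ (r, g, p: no repeats, contraction unneeded)
relevant ✗ (p left unused)
unrestricted ✓ (typability at (P -> P) -> Q -> R is all that's needed)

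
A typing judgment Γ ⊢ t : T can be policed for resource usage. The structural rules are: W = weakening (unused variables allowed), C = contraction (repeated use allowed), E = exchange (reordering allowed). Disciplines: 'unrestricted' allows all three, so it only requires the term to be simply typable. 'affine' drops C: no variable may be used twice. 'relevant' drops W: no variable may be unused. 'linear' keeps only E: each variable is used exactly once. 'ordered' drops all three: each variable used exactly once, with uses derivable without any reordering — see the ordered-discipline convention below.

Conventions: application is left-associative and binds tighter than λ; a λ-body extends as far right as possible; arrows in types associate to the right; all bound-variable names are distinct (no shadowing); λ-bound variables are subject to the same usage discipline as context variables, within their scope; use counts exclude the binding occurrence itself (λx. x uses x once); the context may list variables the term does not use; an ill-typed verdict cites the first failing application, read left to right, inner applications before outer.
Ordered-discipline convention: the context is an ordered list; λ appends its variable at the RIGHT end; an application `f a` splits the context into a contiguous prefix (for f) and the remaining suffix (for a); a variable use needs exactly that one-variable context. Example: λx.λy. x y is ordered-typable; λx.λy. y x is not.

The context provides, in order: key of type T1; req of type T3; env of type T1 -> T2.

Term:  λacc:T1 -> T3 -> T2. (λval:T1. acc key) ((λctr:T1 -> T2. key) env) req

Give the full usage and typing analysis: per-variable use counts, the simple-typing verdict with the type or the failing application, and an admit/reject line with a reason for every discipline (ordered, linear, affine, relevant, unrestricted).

usage: key=2, req=1, env=1, acc (λ-bound)=1, val (λ-bound)=0, ctr (λ-bound)=0
left-to-right use order: acc, key, key, env, req
typing: well-typed — term : (T1 -> T3 -> T2) -> T2
ordered: ✗ — repeated use of key ×2; unused: val, ctr — weakening required
linear: ✗ — repeated use of key ×2; unused: val, ctr — weakening required
affine: ✗ — repeated use of key ×2
relevant: ✗ — unused: val, ctr — weakening required
unrestricted: ✓ — well-typed at (T1 -> T3 -> T2) -> T2; no restrictions here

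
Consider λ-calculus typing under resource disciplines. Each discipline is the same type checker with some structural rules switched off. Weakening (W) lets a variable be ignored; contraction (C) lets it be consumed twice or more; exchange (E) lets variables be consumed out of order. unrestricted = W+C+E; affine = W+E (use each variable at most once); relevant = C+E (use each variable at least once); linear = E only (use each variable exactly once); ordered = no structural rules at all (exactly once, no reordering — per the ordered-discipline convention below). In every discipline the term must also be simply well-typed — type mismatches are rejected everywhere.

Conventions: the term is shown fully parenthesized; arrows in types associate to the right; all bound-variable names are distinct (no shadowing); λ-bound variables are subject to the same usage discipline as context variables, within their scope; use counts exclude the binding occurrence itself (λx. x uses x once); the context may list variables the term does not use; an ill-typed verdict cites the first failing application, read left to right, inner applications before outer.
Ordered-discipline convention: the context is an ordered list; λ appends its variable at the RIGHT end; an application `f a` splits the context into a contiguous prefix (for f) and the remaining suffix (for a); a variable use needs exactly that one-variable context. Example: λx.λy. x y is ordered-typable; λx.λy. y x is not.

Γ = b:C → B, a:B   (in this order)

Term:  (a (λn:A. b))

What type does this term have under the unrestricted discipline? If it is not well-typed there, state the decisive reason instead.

not well-typed under unrestricted — not simply typable
counts: b: 1, a: 1, n (bound): 0
left-to-right use order: a, b
typing: ill-typed: non-function type B applied to an argument
per-discipline verdicts: ordered ✗; linear ✗; affine ✗; relevant ✗; unrestricted ✗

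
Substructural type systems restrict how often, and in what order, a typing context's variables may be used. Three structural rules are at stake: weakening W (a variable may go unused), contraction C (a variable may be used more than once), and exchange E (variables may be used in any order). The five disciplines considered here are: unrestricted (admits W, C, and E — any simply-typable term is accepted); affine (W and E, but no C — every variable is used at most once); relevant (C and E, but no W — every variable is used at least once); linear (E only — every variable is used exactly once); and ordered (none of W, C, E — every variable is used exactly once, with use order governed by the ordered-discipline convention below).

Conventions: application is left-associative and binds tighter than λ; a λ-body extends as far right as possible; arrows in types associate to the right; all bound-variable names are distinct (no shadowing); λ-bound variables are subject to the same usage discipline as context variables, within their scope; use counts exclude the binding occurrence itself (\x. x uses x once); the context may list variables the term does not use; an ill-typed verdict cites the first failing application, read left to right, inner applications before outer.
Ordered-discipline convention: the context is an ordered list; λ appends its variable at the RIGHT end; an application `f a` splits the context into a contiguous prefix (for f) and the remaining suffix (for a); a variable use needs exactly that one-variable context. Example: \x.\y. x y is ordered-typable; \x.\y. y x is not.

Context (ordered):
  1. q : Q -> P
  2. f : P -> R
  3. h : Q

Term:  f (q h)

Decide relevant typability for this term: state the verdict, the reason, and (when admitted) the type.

yes — every one of q, f, h appears; term : R
counts: q=1, f=1, h=1
left-to-right use order: f, q, h
typing: the term checks, with type R
all disciplines: ordered ✗; linear ✓; affine ✓; relevant ✓; unrestricted ✓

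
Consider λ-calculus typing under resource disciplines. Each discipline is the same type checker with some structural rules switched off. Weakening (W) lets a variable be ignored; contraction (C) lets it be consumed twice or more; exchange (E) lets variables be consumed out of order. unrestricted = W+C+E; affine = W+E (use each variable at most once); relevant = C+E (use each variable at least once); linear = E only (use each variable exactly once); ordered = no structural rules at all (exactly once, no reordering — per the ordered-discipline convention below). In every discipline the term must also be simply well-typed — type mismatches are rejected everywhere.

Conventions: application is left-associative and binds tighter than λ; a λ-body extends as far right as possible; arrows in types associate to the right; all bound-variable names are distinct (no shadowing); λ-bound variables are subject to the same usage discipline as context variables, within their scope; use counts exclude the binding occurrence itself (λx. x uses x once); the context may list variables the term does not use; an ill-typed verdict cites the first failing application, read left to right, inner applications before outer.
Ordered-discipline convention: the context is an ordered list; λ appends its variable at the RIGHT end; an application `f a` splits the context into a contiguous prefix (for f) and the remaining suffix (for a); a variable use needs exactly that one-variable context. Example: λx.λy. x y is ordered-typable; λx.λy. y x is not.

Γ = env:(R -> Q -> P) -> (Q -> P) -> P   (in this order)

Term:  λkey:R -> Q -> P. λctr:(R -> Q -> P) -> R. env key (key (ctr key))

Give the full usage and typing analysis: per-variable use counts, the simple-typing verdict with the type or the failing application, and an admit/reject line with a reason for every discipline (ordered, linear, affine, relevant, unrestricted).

variable uses: env=1, key (λ-bound)=3, ctr (λ-bound)=1
order of uses: env, key, key, ctr, key
typing: ✓ — (R -> Q -> P) -> ((R -> Q -> P) -> R) -> P
ordered ✗ (needs contraction — key ×3)
linear ✗ (needs contraction — key ×3)
affine ✗ (needs contraction — key ×3)
relevant ✓ (at least one use each (env, key, ctr))
unrestricted ✓ (simply typable at (R -> Q -> P) -> ((R -> Q -> P) -> R) -> P; W, C, E all held)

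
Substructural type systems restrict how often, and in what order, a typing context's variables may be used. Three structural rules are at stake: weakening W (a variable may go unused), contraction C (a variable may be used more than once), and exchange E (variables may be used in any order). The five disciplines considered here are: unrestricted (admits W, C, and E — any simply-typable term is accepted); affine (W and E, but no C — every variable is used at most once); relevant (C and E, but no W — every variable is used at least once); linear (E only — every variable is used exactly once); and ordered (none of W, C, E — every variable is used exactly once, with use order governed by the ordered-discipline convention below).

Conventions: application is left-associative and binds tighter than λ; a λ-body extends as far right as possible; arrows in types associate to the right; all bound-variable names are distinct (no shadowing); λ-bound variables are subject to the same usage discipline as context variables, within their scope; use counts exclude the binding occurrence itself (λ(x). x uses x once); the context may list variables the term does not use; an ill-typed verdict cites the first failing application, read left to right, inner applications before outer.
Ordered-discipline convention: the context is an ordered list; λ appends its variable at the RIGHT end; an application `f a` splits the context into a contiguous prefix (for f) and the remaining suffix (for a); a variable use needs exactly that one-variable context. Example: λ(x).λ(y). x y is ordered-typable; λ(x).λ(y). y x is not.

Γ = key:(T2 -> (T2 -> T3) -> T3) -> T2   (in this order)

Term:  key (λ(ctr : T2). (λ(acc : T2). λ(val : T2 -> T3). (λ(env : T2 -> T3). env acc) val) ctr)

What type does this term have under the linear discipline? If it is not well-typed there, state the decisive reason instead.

term : T2
usage: key: 1; ctr [bound]: 1; acc [bound]: 1; val [bound]: 1; env [bound]: 1
order of uses: key, env, acc, val, ctr
typing: well-typed — term : T2
summary: ordered ✗ · linear ✓ · affine ✓ · relevant ✓ · unrestricted ✓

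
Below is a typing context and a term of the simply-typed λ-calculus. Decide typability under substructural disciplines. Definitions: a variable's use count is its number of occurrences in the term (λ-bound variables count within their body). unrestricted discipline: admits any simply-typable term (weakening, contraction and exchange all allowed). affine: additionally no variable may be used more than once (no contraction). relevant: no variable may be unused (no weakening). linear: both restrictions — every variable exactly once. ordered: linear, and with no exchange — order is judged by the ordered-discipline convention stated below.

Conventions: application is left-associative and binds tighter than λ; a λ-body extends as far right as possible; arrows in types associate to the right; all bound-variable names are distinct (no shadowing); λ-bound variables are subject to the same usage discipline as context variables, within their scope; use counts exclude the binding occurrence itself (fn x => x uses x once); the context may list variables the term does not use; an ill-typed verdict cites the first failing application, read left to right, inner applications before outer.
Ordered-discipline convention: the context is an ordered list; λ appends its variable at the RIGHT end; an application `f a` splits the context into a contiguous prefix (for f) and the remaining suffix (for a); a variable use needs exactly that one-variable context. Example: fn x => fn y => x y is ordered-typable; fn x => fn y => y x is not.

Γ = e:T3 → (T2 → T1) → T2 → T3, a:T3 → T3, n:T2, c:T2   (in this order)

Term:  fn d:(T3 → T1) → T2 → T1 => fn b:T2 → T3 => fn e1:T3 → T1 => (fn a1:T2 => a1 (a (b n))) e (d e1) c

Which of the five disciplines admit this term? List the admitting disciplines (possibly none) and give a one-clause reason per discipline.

accepted by: none
use counts: e ×1; a ×1; n ×1; c ×1; d (bound) ×1; b (bound) ×1; e1 (bound) ×1; a1 (bound) ×1
uses in reading order: a1, a, b, n, e, d, e1, c
typing: ill-typed: non-function type T2 applied to an argument
ordered ✗ (the type mismatch rejects it)
linear ✗ (not simply typable)
affine ✗ (fails simple typing)
relevant ✗ (a type mismatch blocks all five)
unrestricted ✗ (the type mismatch rejects it)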